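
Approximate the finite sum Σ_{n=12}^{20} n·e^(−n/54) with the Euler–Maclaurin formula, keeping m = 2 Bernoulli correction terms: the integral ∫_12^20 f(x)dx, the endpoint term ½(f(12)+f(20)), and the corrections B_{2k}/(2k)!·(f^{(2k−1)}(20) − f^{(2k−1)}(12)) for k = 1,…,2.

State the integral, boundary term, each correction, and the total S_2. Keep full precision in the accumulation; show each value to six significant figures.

S_2 ≈ 106.369

The integral term ∫_12^20 x·e^(−x/54) dx = 94.6758.
Boundary: ½(f(12) + f(20)) = ½(9.60885 + 13.8096) = 11.7092.
Running total after boundary: 106.385.
k=1: B_{2}/(2)! × [f^{(1)}(20) − f^{(1)}(12)] = 1/12 × (0.434746 − 0.622796) = -0.0156708.
After k=1: 106.369.
k=2: B_{4}/(4)! × [f^{(3)}(20) − f^{(3)}(12)] = −1/720 × (0.000622669 − 0.000762781) = 1.94601e-07.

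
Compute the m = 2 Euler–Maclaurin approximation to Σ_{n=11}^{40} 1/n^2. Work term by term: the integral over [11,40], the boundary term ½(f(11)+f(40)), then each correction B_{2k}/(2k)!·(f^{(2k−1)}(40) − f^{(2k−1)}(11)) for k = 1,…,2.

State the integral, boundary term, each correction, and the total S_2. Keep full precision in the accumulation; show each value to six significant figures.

S_2 ≈ 0.0704762

The integral term ∫_11^40 1/x^2 dx = 0.0659091.
Boundary: ½(f(11) + f(40)) = ½(0.00826446 + 0.000625000) = 0.00444473.
So far: 0.0703538.
k=1: B_{2}/(2)! × [f^{(1)}(40) − f^{(1)}(11)] = 1/12 × (-3.12500e-05 − (-0.00150263)) = 0.000122615.
Partial sum through k=1: 0.0704764.
k=2: B_{4}/(4)! × [f^{(3)}(40) − f^{(3)}(11)] = −1/720 × (-2.34375e-07 − (-0.000149021)) = -2.06648e-07.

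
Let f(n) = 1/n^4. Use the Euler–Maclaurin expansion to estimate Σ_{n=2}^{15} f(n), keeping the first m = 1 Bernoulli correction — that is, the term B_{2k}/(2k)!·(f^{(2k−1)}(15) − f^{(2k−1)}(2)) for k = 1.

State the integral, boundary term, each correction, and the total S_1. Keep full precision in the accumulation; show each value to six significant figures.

∫_2^15 1/x^4 dx evaluates to 0.0415679.
Boundary: ½(f(2) + f(15)) = ½(0.0625000 + 1.97531e-05) = 0.0312599.
So far: 0.0728278.
Order-1 term: 1/12 · (-5.26749e-06 − (-0.125000)) = 0.0104162.

S_1 ≈ 0.0832440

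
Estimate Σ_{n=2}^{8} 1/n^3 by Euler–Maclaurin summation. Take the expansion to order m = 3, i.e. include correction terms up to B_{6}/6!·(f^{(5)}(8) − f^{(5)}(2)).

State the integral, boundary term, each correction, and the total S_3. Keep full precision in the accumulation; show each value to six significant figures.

S_3 ≈ 0.195252

Integral: ∫_2^8 1/x^3 dx = 0.117188.
½[f(2) + f(8)] = ½[0.125000 + 0.00195312] = 0.0634766.
So far: 0.180664.
Order-1 term: 1/12 · (-0.000732422 − (-0.187500)) = 0.0155640.
After k=1: 0.196228.
Order-2 term: −1/720 · (-0.000228882 − (-0.937500)) = -0.00130177.
After k=2: 0.194926.
Order-3 term: 1/30240 · (-0.000150204 − (-9.84375)) = 0.000325516.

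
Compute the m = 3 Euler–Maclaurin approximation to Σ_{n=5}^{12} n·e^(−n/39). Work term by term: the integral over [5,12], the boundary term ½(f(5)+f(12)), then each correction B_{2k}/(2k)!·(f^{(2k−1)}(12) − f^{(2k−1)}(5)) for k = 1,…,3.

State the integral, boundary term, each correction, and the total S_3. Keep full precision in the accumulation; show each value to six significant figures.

S_3 ≈ 53.9109

The integral term ∫_5^12 x·e^(−x/39) dx = 47.3223.
Boundary: ½(f(5) + f(12)) = ½(4.39836 + 8.82170) = 6.61003.
Integral + boundary = 53.9323.
Correction k=1: B_{2}/2! · (f^{(1)}(12) − f^{(1)}(5)) = 1/12 · (0.508944 − 0.766894) = -0.0214959.
After k=1: 53.9109.
Correction k=2: B_{4}/4! · (f^{(3)}(12) − f^{(3)}(5)) = −1/720 · (0.00130127 − 0.00166091) = 4.99501e-07.
After k=2: 53.9109.
Correction k=3: B_{6}/6! · (f^{(5)}(12) − f^{(5)}(5)) = 1/30240 · (1.49107e-06 − 1.85247e-06) = -1.19510e-11.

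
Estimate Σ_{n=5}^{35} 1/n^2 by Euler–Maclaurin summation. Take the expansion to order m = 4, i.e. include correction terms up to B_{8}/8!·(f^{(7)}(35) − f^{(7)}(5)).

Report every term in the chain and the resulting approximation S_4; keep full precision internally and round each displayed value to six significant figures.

∫_5^35 1/x^2 dx evaluates to 0.171429.
Boundary: ½(f(5) + f(35)) = ½(0.0400000 + 0.000816327) = 0.0204082.
So far: 0.191837.
k=1: B_{2}/(2)! × [f^{(1)}(35) − f^{(1)}(5)] = 1/12 × (-4.66472e-05 − (-0.0160000)) = 0.00132945.
Partial sum through k=1: 0.193166.
k=2: B_{4}/(4)! × [f^{(3)}(35) − f^{(3)}(5)] = −1/720 × (-4.56952e-07 − (-0.00768000)) = -1.06660e-05.
Partial sum through k=2: 0.193156.
k=3: B_{6}/(6)! × [f^{(5)}(35) − f^{(5)}(5)] = 1/30240 × (-1.11907e-08 − (-0.00921600)) = 3.04762e-07.
Partial sum through k=3: 0.193156.
k=4: B_{8}/(8)! × [f^{(7)}(35) − f^{(7)}(5)] = −1/1209600 × (-5.11574e-10 − (-0.0206438)) = -1.70667e-08.

S_4 ≈ 0.193156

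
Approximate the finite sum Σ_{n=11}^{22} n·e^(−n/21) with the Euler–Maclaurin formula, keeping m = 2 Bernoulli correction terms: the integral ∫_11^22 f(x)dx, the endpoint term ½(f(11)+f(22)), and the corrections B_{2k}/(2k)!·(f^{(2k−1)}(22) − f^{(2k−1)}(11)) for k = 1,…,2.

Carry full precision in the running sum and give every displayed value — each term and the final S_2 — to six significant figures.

S_2 ≈ 88.3427

Integral: ∫_11^22 x·e^(−x/21) dx = 81.2517.
Boundary: ½(f(11) + f(22)) = ½(6.51486 + 7.71698) = 7.11592.
So far: 88.3676.
Correction k=1: B_{2}/2! · (f^{(1)}(22) − f^{(1)}(11)) = 1/12 · (-0.0167034 − 0.282029) = -0.0248943.
Running total after k=1: 88.3427.
Correction k=2: B_{4}/4! · (f^{(3)}(22) − f^{(3)}(11)) = −1/720 · (0.00155293 − 0.00332551) = 2.46192e-06.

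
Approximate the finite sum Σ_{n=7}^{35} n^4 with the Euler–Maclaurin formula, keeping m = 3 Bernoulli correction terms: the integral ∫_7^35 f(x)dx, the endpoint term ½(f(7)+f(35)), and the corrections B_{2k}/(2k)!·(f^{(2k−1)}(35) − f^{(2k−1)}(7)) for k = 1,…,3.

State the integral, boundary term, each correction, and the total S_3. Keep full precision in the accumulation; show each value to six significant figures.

∫_7^35 x^4 dx evaluates to 1.05010e+07.
½[f(7) + f(35)] = ½[2401.00 + 1.50062e+06] = 751513.
So far: 1.12525e+07.
k=1: B_{2}/(2)! × [f^{(1)}(35) − f^{(1)}(7)] = 1/12 × (171500 − 1372.00) = 14177.3.
After k=1: 1.12667e+07.
k=2: B_{4}/(4)! × [f^{(3)}(35) − f^{(3)}(7)] = −1/720 × (840.000 − 168.000) = -0.933333.
After k=2: 1.12667e+07.
k=3: B_{6}/(6)! × [f^{(5)}(35) − f^{(5)}(7)] = 1/30240 × (0.00000 − 0.00000) = 0.00000.

S_3 ≈ 1.12667e+07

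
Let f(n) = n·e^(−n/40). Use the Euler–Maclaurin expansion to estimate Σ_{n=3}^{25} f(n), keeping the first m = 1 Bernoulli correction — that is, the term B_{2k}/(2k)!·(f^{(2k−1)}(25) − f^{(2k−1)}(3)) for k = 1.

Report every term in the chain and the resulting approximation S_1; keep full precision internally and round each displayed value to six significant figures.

∫_3^25 x·e^(−x/40) dx evaluates to 204.039.
Endpoint term: (f(3) + f(25))/2 = (2.78323 + 13.3815)/2 = 8.08238.
Running total after boundary: 212.121.
Order-1 term: 1/12 · (0.200723 − 0.858163) = -0.0547866.

S_1 ≈ 212.067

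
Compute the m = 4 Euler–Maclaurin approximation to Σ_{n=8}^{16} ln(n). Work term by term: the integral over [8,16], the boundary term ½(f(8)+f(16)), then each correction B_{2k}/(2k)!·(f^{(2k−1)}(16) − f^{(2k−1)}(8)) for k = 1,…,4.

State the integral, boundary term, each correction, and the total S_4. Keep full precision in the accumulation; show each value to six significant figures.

S_4 ≈ 22.1467

The integral term ∫_8^16 ln(x) dx = 19.7259.
Endpoint term: (f(8) + f(16))/2 = (2.07944 + 2.77259)/2 = 2.42602.
So far: 22.1519.
Order-1 term: 1/12 · (0.0625000 − 0.125000) = -0.00520833.
Running total after k=1: 22.1467.
Order-2 term: −1/720 · (0.000488281 − 0.00390625) = 4.74718e-06.
Running total after k=2: 22.1467.
Order-3 term: 1/30240 · (2.28882e-05 − 0.000732422) = -2.34634e-08.
Running total after k=3: 22.1467.
Order-4 term: −1/1209600 · (2.68221e-06 − 0.000343323) = 2.81614e-10.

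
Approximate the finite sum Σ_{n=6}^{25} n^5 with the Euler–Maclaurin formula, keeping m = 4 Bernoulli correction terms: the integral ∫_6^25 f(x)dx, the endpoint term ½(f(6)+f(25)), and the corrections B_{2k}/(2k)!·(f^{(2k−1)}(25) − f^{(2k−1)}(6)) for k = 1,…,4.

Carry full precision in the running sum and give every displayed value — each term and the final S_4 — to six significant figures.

S_4 ≈ 4.57312e+07

∫_6^25 x^5 dx evaluates to 4.06823e+07.
Endpoint term: (f(6) + f(25))/2 = (7776.00 + 9.76562e+06)/2 = 4.88670e+06.
Integral + boundary = 4.55690e+07.
Correction k=1: B_{2}/2! · (f^{(1)}(25) − f^{(1)}(6)) = 1/12 · (1.95312e+06 − 6480.00) = 162220.
After k=1: 4.57312e+07.
Correction k=2: B_{4}/4! · (f^{(3)}(25) − f^{(3)}(6)) = −1/720 · (37500.0 − 2160.00) = -49.0833.
After k=2: 4.57312e+07.
Correction k=3: B_{6}/6! · (f^{(5)}(25) − f^{(5)}(6)) = 1/30240 · (120.000 − 120.000) = 0.00000.
After k=3: 4.57312e+07.
Correction k=4: B_{8}/8! · (f^{(7)}(25) − f^{(7)}(6)) = −1/1209600 · (0.00000 − 0.00000) = 0.00000.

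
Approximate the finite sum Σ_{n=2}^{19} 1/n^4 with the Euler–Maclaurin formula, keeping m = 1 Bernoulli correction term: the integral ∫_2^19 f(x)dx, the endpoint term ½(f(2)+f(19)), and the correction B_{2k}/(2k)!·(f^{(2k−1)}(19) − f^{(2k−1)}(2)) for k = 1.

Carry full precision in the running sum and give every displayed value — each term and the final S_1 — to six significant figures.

∫_2^19 1/x^4 dx evaluates to 0.0416181.
Endpoint term: (f(2) + f(19))/2 = (0.0625000 + 7.67336e-06)/2 = 0.0312538.
Integral + boundary = 0.0728719.
k=1: B_{2}/(2)! × [f^{(1)}(19) − f^{(1)}(2)] = 1/12 × (-1.61544e-06 − (-0.125000)) = 0.0104165.

S_1 ≈ 0.0832884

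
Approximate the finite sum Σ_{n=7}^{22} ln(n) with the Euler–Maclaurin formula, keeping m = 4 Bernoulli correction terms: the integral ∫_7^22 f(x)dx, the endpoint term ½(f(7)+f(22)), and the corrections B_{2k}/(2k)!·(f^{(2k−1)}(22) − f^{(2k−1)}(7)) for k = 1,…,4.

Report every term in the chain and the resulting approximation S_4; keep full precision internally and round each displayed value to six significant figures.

∫_7^22 ln(x) dx evaluates to 39.3816.
½[f(7) + f(22)] = ½[1.94591 + 3.09104] = 2.51848.
Integral + boundary = 41.9000.
Order-1 term: 1/12 · (0.0454545 − 0.142857) = -0.00811688.
Running total after k=1: 41.8919.
Order-2 term: −1/720 · (0.000187829 − 0.00583090) = 7.83760e-06.
Running total after k=2: 41.8919.
Order-3 term: 1/30240 · (4.65691e-06 − 0.00142798) = -4.70674e-08.
Running total after k=3: 41.8919.
Order-4 term: −1/1209600 · (2.88651e-07 − 0.000874271) = 7.22539e-10.

S_4 ≈ 41.8919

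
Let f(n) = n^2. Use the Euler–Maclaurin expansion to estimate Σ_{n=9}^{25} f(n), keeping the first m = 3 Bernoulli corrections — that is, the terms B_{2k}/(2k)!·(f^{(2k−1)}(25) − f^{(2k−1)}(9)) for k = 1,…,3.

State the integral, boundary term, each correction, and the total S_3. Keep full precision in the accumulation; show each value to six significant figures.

S_3 ≈ 5321.00

The integral term ∫_9^25 x^2 dx = 4965.33.
Boundary: ½(f(9) + f(25)) = ½(81.0000 + 625.000) = 353.000.
Integral + boundary = 5318.33.
Correction k=1: B_{2}/2! · (f^{(1)}(25) − f^{(1)}(9)) = 1/12 · (50.0000 − 18.0000) = 2.66667.
Partial sum through k=1: 5321.00.
Correction k=2: B_{4}/4! · (f^{(3)}(25) − f^{(3)}(9)) = −1/720 · (0.00000 − 0.00000) = 0.00000.
Partial sum through k=2: 5321.00.
Correction k=3: B_{6}/6! · (f^{(5)}(25) − f^{(5)}(9)) = 1/30240 · (0.00000 − 0.00000) = 0.00000.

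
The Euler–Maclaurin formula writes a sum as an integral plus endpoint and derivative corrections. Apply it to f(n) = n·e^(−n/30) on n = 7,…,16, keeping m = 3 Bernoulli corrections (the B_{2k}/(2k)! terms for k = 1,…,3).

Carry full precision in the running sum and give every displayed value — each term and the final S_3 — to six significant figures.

S_3 ≈ 76.8626

Integral: ∫_7^16 x·e^(−x/30) dx = 69.4256.
Endpoint term: (f(7) + f(16))/2 = (5.54323 + 9.38634)/2 = 7.46478.
Integral + boundary = 76.8904.
Order-1 term: 1/12 · (0.273768 − 0.607115) = -0.0277789.
Running total after k=1: 76.8626.
Order-2 term: −1/720 · (0.00160785 − 0.00243433) = 1.14789e-06.
Running total after k=2: 76.8626.
Order-3 term: 1/30240 · (3.23500e-06 − 4.66009e-06) = -4.71259e-11.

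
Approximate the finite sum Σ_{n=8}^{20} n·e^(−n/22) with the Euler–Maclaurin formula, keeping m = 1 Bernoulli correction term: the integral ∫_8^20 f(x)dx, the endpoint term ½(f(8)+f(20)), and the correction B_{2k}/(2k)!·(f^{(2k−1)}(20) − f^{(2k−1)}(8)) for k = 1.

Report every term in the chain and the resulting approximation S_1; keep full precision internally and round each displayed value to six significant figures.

S_1 ≈ 93.3000

Integral: ∫_8^20 x·e^(−x/22) dx = 86.5243.
½[f(8) + f(20)] = ½[5.56115 + 8.05781] = 6.80948.
Running total after boundary: 93.3338.
k=1: B_{2}/(2)! × [f^{(1)}(20) − f^{(1)}(8)] = 1/12 × (0.0366264 − 0.442364) = -0.0338115.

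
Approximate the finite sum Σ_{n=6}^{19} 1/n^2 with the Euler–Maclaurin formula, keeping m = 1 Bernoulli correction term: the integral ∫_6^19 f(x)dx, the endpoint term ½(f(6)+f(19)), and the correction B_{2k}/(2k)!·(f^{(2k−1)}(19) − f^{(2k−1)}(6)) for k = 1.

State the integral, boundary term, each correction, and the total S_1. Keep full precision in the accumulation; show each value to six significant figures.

S_1 ≈ 0.130056

The integral term ∫_6^19 1/x^2 dx = 0.114035.
Endpoint term: (f(6) + f(19))/2 = (0.0277778 + 0.00277008)/2 = 0.0152739.
So far: 0.129309.
Order-1 term: 1/12 · (-0.000291588 − (-0.00925926)) = 0.000747306.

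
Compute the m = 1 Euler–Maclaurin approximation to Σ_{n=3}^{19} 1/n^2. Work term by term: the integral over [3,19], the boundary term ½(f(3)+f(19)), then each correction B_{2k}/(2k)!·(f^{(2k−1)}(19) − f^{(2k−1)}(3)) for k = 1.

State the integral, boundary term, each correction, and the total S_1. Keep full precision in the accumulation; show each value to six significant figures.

S_1 ≈ 0.343791

∫_3^19 1/x^2 dx evaluates to 0.280702.
Endpoint term: (f(3) + f(19))/2 = (0.111111 + 0.00277008)/2 = 0.0569406.
Integral + boundary = 0.337642.
Order-1 term: 1/12 · (-0.000291588 − (-0.0740741)) = 0.00614854.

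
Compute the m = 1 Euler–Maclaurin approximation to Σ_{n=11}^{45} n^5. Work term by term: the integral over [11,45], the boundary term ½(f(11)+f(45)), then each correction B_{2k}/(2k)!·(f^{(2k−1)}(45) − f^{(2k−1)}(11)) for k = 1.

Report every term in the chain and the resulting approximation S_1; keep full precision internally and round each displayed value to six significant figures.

The integral term ∫_11^45 x^5 dx = 1.38367e+09.
Boundary: ½(f(11) + f(45)) = ½(161051 + 1.84528e+08) = 9.23446e+07.
Running total after boundary: 1.47601e+09.
Correction k=1: B_{2}/2! · (f^{(1)}(45) − f^{(1)}(11)) = 1/12 · (2.05031e+07 − 73205.0) = 1.70249e+06.

S_1 ≈ 1.47771e+09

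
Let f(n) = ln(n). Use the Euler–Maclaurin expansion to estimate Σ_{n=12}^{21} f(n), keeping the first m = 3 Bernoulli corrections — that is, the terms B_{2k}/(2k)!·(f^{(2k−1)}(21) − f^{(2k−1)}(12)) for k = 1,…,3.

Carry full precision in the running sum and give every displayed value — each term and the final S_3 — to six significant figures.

S_3 ≈ 27.8778

∫_12^21 ln(x) dx evaluates to 25.1161.
½[f(12) + f(21)] = ½[2.48491 + 3.04452] = 2.76471.
So far: 27.8808.
k=1: B_{2}/(2)! × [f^{(1)}(21) − f^{(1)}(12)] = 1/12 × (0.0476190 − 0.0833333) = -0.00297619.
Running total after k=1: 27.8778.
k=2: B_{4}/(4)! × [f^{(3)}(21) − f^{(3)}(12)] = −1/720 × (0.000215959 − 0.00115741) = 1.30757e-06.
Running total after k=2: 27.8778.
k=3: B_{6}/(6)! × [f^{(5)}(21) − f^{(5)}(12)] = 1/30240 × (5.87645e-06 − 9.64506e-05) = -2.99518e-09.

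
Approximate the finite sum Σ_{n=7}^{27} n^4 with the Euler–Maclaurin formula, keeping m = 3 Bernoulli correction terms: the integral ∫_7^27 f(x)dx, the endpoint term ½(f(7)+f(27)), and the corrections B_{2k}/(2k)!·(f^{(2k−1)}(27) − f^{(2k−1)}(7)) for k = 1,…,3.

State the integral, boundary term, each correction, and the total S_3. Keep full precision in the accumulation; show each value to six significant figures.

S_3 ≈ 3.13979e+06

∫_7^27 x^4 dx evaluates to 2.86642e+06.
Boundary: ½(f(7) + f(27)) = ½(2401.00 + 531441) = 266921.
Running total after boundary: 3.13334e+06.
Order-1 term: 1/12 · (78732.0 − 1372.00) = 6446.67.
Running total after k=1: 3.13979e+06.
Order-2 term: −1/720 · (648.000 − 168.000) = -0.666667.
Running total after k=2: 3.13979e+06.
Order-3 term: 1/30240 · (0.00000 − 0.00000) = 0.00000.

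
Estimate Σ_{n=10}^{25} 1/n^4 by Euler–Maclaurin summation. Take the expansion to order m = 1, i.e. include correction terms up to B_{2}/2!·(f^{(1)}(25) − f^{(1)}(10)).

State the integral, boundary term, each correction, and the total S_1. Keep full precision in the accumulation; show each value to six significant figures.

S_1 ≈ 0.000366579

The integral term ∫_10^25 1/x^4 dx = 0.000312000.
½[f(10) + f(25)] = ½[0.000100000 + 2.56000e-06] = 5.12800e-05.
So far: 0.000363280.
Order-1 term: 1/12 · (-4.09600e-07 − (-4.00000e-05)) = 3.29920e-06.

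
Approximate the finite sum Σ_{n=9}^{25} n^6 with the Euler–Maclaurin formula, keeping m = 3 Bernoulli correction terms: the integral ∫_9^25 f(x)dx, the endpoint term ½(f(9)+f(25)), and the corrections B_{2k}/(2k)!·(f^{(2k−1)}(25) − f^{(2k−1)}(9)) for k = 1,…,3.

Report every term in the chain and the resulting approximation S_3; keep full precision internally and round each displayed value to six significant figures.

S_3 ≈ 9.98434e+08

The integral term ∫_9^25 x^6 dx = 8.71248e+08.
½[f(9) + f(25)] = ½[531441 + 2.44141e+08] = 1.22336e+08.
So far: 9.93584e+08.
Correction k=1: B_{2}/2! · (f^{(1)}(25) − f^{(1)}(9)) = 1/12 · (5.85938e+07 − 354294) = 4.85329e+06.
Running total after k=1: 9.98437e+08.
Correction k=2: B_{4}/4! · (f^{(3)}(25) − f^{(3)}(9)) = −1/720 · (1.87500e+06 − 87480.0) = -2482.67.
Running total after k=2: 9.98434e+08.
Correction k=3: B_{6}/6! · (f^{(5)}(25) − f^{(5)}(9)) = 1/30240 · (18000.0 − 6480.00) = 0.380952.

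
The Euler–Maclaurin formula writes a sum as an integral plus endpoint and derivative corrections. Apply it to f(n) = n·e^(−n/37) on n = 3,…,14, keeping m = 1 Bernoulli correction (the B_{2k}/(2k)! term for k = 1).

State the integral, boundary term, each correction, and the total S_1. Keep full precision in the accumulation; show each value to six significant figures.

S_1 ≈ 78.3381

∫_3^14 x·e^(−x/37) dx evaluates to 72.1952.
½[f(3) + f(14)] = ½[2.76636 + 9.58960] = 6.17798.
So far: 78.3732.
Order-1 term: 1/12 · (0.425793 − 0.847353) = -0.0351300.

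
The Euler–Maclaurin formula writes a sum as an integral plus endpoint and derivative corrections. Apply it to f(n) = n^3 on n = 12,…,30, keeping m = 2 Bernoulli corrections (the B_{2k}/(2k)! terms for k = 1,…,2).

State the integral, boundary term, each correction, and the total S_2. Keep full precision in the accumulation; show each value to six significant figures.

The integral term ∫_12^30 x^3 dx = 197316.
Boundary: ½(f(12) + f(30)) = ½(1728.00 + 27000.0) = 14364.0.
Running total after boundary: 211680.
k=1: B_{2}/(2)! × [f^{(1)}(30) − f^{(1)}(12)] = 1/12 × (2700.00 − 432.000) = 189.000.
After k=1: 211869.
k=2: B_{4}/(4)! × [f^{(3)}(30) − f^{(3)}(12)] = −1/720 × (6.00000 − 6.00000) = 0.00000.

S_2 ≈ 211869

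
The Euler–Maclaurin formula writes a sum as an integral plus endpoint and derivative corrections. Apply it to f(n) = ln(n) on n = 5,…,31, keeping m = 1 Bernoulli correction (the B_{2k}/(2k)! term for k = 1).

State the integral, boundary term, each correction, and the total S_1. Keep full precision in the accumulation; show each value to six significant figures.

Integral: ∫_5^31 ln(x) dx = 72.4064.
½[f(5) + f(31)] = ½[1.60944 + 3.43399] = 2.52171.
Running total after boundary: 74.9281.
Correction k=1: B_{2}/2! · (f^{(1)}(31) − f^{(1)}(5)) = 1/12 · (0.0322581 − 0.200000) = -0.0139785.

S_1 ≈ 74.9141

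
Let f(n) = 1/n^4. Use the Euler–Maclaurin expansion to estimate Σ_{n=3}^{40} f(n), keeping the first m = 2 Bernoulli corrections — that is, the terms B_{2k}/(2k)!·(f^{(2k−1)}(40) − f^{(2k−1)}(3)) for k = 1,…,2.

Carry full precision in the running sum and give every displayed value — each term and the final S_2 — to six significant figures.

S_2 ≈ 0.0198090

∫_3^40 1/x^4 dx evaluates to 0.0123405.
Endpoint term: (f(3) + f(40))/2 = (0.0123457 + 3.90625e-07)/2 = 0.00617303.
Integral + boundary = 0.0185135.
Order-1 term: 1/12 · (-3.90625e-08 − (-0.0164609)) = 0.00137174.
After k=1: 0.0198852.
Order-2 term: −1/720 · (-7.32422e-10 − (-0.0548697)) = -7.62079e-05.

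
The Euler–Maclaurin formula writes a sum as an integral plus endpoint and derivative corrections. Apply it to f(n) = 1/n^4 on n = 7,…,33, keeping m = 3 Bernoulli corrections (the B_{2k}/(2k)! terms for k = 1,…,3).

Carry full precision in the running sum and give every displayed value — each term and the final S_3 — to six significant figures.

S_3 ≈ 0.00119084

The integral term ∫_7^33 1/x^4 dx = 0.000962542.
Boundary: ½(f(7) + f(33)) = ½(0.000416493 + 8.43226e-07) = 0.000208668.
Running total after boundary: 0.00117121.
Order-1 term: 1/12 · (-1.02209e-07 − (-0.000237996)) = 1.98245e-05.
Running total after k=1: 0.00119103.
Order-2 term: −1/720 · (-2.81568e-09 − (-0.000145712)) = -2.02374e-07.
Running total after k=2: 0.00119083.
Order-3 term: 1/30240 · (-1.44792e-10 − (-0.000166528)) = 5.50687e-09.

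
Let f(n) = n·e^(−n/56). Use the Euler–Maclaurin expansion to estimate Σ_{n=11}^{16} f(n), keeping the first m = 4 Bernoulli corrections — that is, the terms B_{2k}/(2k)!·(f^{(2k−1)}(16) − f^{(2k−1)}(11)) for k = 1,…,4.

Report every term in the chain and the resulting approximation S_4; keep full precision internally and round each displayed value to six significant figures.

Integral: ∫_11^16 x·e^(−x/56) dx = 52.9119.
½[f(11) + f(16)] = ½[9.03826 + 12.0236] = 10.5309.
So far: 63.4429.
Correction k=1: B_{2}/2! · (f^{(1)}(16) − f^{(1)}(11)) = 1/12 · (0.536769 − 0.660263) = -0.0102911.
After k=1: 63.4326.
Correction k=2: B_{4}/4! · (f^{(3)}(16) − f^{(3)}(11)) = −1/720 · (0.000650422 − 0.000734561) = 1.16859e-07.
After k=2: 63.4326.
Correction k=3: B_{6}/6! · (f^{(5)}(16) − f^{(5)}(11)) = 1/30240 · (3.60230e-07 − 4.01332e-07) = -1.35921e-12.
After k=3: 63.4326.
Correction k=4: B_{8}/8! · (f^{(7)}(16) − f^{(7)}(11)) = −1/1209600 · (1.63602e-10 − 1.81260e-10) = 1.45982e-17.

S_4 ≈ 63.4326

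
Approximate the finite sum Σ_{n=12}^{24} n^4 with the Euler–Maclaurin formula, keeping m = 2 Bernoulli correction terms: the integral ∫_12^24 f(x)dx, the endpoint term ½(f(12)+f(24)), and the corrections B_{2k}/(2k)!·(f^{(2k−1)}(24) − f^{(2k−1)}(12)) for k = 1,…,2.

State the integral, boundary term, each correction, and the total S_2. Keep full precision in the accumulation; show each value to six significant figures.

S_2 ≈ 1.72305e+06

The integral term ∫_12^24 x^4 dx = 1.54276e+06.
Boundary: ½(f(12) + f(24)) = ½(20736.0 + 331776) = 176256.
Running total after boundary: 1.71901e+06.
Order-1 term: 1/12 · (55296.0 − 6912.00) = 4032.00.
After k=1: 1.72305e+06.
Order-2 term: −1/720 · (576.000 − 288.000) = -0.400000.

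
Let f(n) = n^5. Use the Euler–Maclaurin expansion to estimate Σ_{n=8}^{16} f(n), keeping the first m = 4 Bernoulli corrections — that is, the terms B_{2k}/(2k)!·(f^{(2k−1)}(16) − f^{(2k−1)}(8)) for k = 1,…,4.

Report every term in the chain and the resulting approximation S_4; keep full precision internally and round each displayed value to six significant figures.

∫_8^16 x^5 dx evaluates to 2.75251e+06.
Boundary: ½(f(8) + f(16)) = ½(32768.0 + 1.04858e+06) = 540672.
So far: 3.29318e+06.
k=1: B_{2}/(2)! × [f^{(1)}(16) − f^{(1)}(8)] = 1/12 × (327680 − 20480.0) = 25600.0.
Running total after k=1: 3.31878e+06.
k=2: B_{4}/(4)! × [f^{(3)}(16) − f^{(3)}(8)] = −1/720 × (15360.0 − 3840.00) = -16.0000.
Running total after k=2: 3.31877e+06.
k=3: B_{6}/(6)! × [f^{(5)}(16) − f^{(5)}(8)] = 1/30240 × (120.000 − 120.000) = 0.00000.
Running total after k=3: 3.31877e+06.
k=4: B_{8}/(8)! × [f^{(7)}(16) − f^{(7)}(8)] = −1/1209600 × (0.00000 − 0.00000) = 0.00000.

S_4 ≈ 3.31877e+06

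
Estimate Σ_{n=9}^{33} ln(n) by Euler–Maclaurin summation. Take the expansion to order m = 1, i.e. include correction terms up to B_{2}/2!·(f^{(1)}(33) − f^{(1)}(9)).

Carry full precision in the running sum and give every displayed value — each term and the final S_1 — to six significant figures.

S_1 ≈ 74.4499

Integral: ∫_9^33 ln(x) dx = 71.6097.
Endpoint term: (f(9) + f(33))/2 = (2.19722 + 3.49651)/2 = 2.84687.
Integral + boundary = 74.4566.
Correction k=1: B_{2}/2! · (f^{(1)}(33) − f^{(1)}(9)) = 1/12 · (0.0303030 − 0.111111) = -0.00673401.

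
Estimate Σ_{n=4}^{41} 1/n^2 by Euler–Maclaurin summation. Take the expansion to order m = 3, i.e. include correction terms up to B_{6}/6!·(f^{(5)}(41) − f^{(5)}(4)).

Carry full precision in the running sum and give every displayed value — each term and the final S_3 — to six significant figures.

The integral term ∫_4^41 1/x^2 dx = 0.225610.
Endpoint term: (f(4) + f(41))/2 = (0.0625000 + 0.000594884)/2 = 0.0315474.
Running total after boundary: 0.257157.
k=1: B_{2}/(2)! × [f^{(1)}(41) − f^{(1)}(4)] = 1/12 × (-2.90187e-05 − (-0.0312500)) = 0.00260175.
Running total after k=1: 0.259759.
k=2: B_{4}/(4)! × [f^{(3)}(41) − f^{(3)}(4)] = −1/720 × (-2.07153e-07 − (-0.0234375)) = -3.25518e-05.
Running total after k=2: 0.259726.
k=3: B_{6}/(6)! × [f^{(5)}(41) − f^{(5)}(4)] = 1/30240 × (-3.69697e-09 − (-0.0439453)) = 1.45322e-06.

S_3 ≈ 0.259728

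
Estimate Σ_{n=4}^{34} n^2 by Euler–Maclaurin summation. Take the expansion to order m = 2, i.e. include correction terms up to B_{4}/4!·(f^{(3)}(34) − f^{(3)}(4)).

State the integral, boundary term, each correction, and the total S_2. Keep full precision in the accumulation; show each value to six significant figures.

The integral term ∫_4^34 x^2 dx = 13080.0.
Boundary: ½(f(4) + f(34)) = ½(16.0000 + 1156.00) = 586.000.
Running total after boundary: 13666.0.
Correction k=1: B_{2}/2! · (f^{(1)}(34) − f^{(1)}(4)) = 1/12 · (68.0000 − 8.00000) = 5.00000.
After k=1: 13671.0.
Correction k=2: B_{4}/4! · (f^{(3)}(34) − f^{(3)}(4)) = −1/720 · (0.00000 − 0.00000) = 0.00000.

S_2 ≈ 13671.0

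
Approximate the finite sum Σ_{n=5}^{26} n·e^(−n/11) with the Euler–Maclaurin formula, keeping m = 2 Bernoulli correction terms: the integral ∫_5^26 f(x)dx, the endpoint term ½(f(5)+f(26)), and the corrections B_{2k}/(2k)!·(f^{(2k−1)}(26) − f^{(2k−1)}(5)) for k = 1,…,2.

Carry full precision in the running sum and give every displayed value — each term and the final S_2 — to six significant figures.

∫_5^26 x·e^(−x/11) dx evaluates to 73.4241.
Endpoint term: (f(5) + f(26))/2 = (3.17368 + 2.44602)/2 = 2.80985.
So far: 76.2339.
k=1: B_{2}/(2)! × [f^{(1)}(26) − f^{(1)}(5)] = 1/12 × (-0.128288 − 0.346220) = -0.0395423.
After k=1: 76.1944.
k=2: B_{4}/(4)! × [f^{(3)}(26) − f^{(3)}(5)] = −1/720 × (0.000494773 − 0.0133528) = 1.78584e-05.

S_2 ≈ 76.1944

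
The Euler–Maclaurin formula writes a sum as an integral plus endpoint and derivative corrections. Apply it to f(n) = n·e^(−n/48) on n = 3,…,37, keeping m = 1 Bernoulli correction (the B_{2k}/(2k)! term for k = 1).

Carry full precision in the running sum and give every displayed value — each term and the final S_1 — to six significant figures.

S_1 ≈ 422.067

∫_3^37 x·e^(−x/48) dx evaluates to 412.163.
Endpoint term: (f(3) + f(37))/2 = (2.81824 + 17.1172)/2 = 9.96773.
Running total after boundary: 422.131.
Correction k=1: B_{2}/2! · (f^{(1)}(37) − f^{(1)}(3)) = 1/12 · (0.106019 − 0.880700) = -0.0645567.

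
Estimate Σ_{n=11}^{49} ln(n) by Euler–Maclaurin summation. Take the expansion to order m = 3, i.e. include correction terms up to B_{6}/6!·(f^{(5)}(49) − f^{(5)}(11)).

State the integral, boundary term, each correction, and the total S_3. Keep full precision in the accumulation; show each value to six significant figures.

Integral: ∫_11^49 ln(x) dx = 126.322.
Endpoint term: (f(11) + f(49))/2 = (2.39790 + 3.89182)/2 = 3.14486.
So far: 129.467.
Correction k=1: B_{2}/2! · (f^{(1)}(49) − f^{(1)}(11)) = 1/12 · (0.0204082 − 0.0909091) = -0.00587508.
Running total after k=1: 129.461.
Correction k=2: B_{4}/4! · (f^{(3)}(49) − f^{(3)}(11)) = −1/720 · (1.69997e-05 − 0.00150263) = 2.06337e-06.
Running total after k=2: 129.461.
Correction k=3: B_{6}/6! · (f^{(5)}(49) − f^{(5)}(11)) = 1/30240 · (8.49632e-08 − 0.000149021) = -4.92514e-09.

S_3 ≈ 129.461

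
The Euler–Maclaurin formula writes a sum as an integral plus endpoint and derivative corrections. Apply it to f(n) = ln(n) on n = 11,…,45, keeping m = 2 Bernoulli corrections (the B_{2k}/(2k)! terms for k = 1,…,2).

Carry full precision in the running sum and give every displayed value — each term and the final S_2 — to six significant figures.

Integral: ∫_11^45 ln(x) dx = 110.923.
½[f(11) + f(45)] = ½[2.39790 + 3.80666] = 3.10228.
Running total after boundary: 114.025.
k=1: B_{2}/(2)! × [f^{(1)}(45) − f^{(1)}(11)] = 1/12 × (0.0222222 − 0.0909091) = -0.00572391.
After k=1: 114.020.
k=2: B_{4}/(4)! × [f^{(3)}(45) − f^{(3)}(11)] = −1/720 × (2.19479e-05 − 0.00150263) = 2.05650e-06.

S_2 ≈ 114.020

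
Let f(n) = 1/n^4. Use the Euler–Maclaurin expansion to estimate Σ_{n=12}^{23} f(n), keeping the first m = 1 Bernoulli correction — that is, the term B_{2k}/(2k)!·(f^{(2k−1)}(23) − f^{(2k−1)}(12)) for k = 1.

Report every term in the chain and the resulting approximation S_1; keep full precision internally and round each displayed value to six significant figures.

Integral: ∫_12^23 1/x^4 dx = 0.000165505.
Boundary: ½(f(12) + f(23)) = ½(4.82253e-05 + 3.57346e-06) = 2.58994e-05.
Running total after boundary: 0.000191404.
k=1: B_{2}/(2)! × [f^{(1)}(23) − f^{(1)}(12)] = 1/12 × (-6.21471e-07 − (-1.60751e-05)) = 1.28780e-06.

S_1 ≈ 0.000192692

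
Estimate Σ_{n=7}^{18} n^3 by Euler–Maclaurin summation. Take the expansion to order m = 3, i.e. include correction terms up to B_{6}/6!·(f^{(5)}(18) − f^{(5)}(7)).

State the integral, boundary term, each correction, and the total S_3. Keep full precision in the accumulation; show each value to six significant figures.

∫_7^18 x^3 dx evaluates to 25643.8.
Endpoint term: (f(7) + f(18))/2 = (343.000 + 5832.00)/2 = 3087.50.
Integral + boundary = 28731.2.
Correction k=1: B_{2}/2! · (f^{(1)}(18) − f^{(1)}(7)) = 1/12 · (972.000 − 147.000) = 68.7500.
After k=1: 28800.0.
Correction k=2: B_{4}/4! · (f^{(3)}(18) − f^{(3)}(7)) = −1/720 · (6.00000 − 6.00000) = 0.00000.
After k=2: 28800.0.
Correction k=3: B_{6}/6! · (f^{(5)}(18) − f^{(5)}(7)) = 1/30240 · (0.00000 − 0.00000) = 0.00000.

S_3 ≈ 28800.0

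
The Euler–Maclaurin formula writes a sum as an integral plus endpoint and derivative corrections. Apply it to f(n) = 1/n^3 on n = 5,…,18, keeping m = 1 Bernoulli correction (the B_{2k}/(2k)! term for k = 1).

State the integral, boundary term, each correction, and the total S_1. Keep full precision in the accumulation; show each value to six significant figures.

S_1 ≈ 0.0229401

∫_5^18 1/x^3 dx evaluates to 0.0184568.
Boundary: ½(f(5) + f(18)) = ½(0.00800000 + 0.000171468) = 0.00408573.
Running total after boundary: 0.0225425.
Order-1 term: 1/12 · (-2.85780e-05 − (-0.00480000)) = 0.000397619.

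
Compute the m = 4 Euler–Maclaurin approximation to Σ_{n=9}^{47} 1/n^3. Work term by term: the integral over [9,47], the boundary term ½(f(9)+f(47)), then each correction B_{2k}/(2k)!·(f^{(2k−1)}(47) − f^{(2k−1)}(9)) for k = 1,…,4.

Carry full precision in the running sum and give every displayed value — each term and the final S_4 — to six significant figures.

S_4 ≈ 0.00667508

∫_9^47 1/x^3 dx evaluates to 0.00594649.
Boundary: ½(f(9) + f(47)) = ½(0.00137174 + 9.63178e-06) = 0.000690687.
So far: 0.00663718.
k=1: B_{2}/(2)! × [f^{(1)}(47) − f^{(1)}(9)] = 1/12 × (-6.14794e-07 − (-0.000457247)) = 3.80527e-05.
Running total after k=1: 0.00667523.
k=2: B_{4}/(4)! × [f^{(3)}(47) − f^{(3)}(9)] = −1/720 × (-5.56627e-09 − (-0.000112901)) = -1.56799e-07.
Running total after k=2: 0.00667508.
k=3: B_{6}/(6)! × [f^{(5)}(47) − f^{(5)}(9)] = 1/30240 × (-1.05832e-10 − (-5.85410e-05)) = 1.93588e-09.
Running total after k=3: 0.00667508.
k=4: B_{8}/(8)! × [f^{(7)}(47) − f^{(7)}(9)] = −1/1209600 × (-3.44949e-12 − (-5.20365e-05)) = -4.30196e-11.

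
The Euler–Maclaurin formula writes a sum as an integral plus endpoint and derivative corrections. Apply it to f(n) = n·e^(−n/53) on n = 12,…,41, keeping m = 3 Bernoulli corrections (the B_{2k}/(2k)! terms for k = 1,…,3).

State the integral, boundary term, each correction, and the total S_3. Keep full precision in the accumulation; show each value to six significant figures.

S_3 ≈ 462.721

Integral: ∫_12^41 x·e^(−x/53) dx = 448.522.
Boundary: ½(f(12) + f(41)) = ½(9.56864 + 18.9156) = 14.2421.
Integral + boundary = 462.764.
Correction k=1: B_{2}/2! · (f^{(1)}(41) − f^{(1)}(12)) = 1/12 · (0.104458 − 0.616847) = -0.0426990.
Partial sum through k=1: 462.721.
Correction k=2: B_{4}/4! · (f^{(3)}(41) − f^{(3)}(12)) = −1/720 · (0.000365671 − 0.000787334) = 5.85643e-07.
Partial sum through k=2: 462.721.
Correction k=3: B_{6}/6! · (f^{(5)}(41) − f^{(5)}(12)) = 1/30240 · (2.47118e-07 − 4.82403e-07) = -7.78059e-12.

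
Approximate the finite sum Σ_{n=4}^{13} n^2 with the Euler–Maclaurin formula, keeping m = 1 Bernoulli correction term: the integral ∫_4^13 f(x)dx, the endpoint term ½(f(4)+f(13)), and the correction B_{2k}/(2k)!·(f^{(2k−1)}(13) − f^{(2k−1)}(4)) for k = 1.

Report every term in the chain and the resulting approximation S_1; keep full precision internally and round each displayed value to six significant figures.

S_1 ≈ 805.000

∫_4^13 x^2 dx evaluates to 711.000.
Endpoint term: (f(4) + f(13))/2 = (16.0000 + 169.000)/2 = 92.5000.
Integral + boundary = 803.500.
Order-1 term: 1/12 · (26.0000 − 8.00000) = 1.50000.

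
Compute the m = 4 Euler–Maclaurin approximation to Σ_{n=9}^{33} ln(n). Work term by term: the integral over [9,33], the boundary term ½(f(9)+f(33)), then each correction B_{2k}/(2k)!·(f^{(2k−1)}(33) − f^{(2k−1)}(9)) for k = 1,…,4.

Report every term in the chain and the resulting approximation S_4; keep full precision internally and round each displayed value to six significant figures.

The integral term ∫_9^33 ln(x) dx = 71.6097.
Boundary: ½(f(9) + f(33)) = ½(2.19722 + 3.49651) = 2.84687.
Running total after boundary: 74.4566.
Correction k=1: B_{2}/2! · (f^{(1)}(33) − f^{(1)}(9)) = 1/12 · (0.0303030 − 0.111111) = -0.00673401.
Running total after k=1: 74.4499.
Correction k=2: B_{4}/4! · (f^{(3)}(33) − f^{(3)}(9)) = −1/720 · (5.56529e-05 − 0.00274348) = 3.73310e-06.
Running total after k=2: 74.4499.
Correction k=3: B_{6}/6! · (f^{(5)}(33) − f^{(5)}(9)) = 1/30240 · (6.13256e-07 − 0.000406442) = -1.34203e-08.
Running total after k=3: 74.4499.
Correction k=4: B_{8}/8! · (f^{(7)}(33) − f^{(7)}(9)) = −1/1209600 · (1.68941e-08 − 0.000150534) = 1.24436e-10.

S_4 ≈ 74.4499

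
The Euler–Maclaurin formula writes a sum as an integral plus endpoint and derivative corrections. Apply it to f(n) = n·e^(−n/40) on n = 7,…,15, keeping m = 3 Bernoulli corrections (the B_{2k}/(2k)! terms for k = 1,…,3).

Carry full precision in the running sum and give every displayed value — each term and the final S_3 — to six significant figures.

Integral: ∫_7^15 x·e^(−x/40) dx = 66.1428.
½[f(7) + f(15)] = ½[5.87620 + 10.3093] = 8.09277.
So far: 74.2356.
k=1: B_{2}/(2)! × [f^{(1)}(15) − f^{(1)}(7)] = 1/12 × (0.429556 − 0.692552) = -0.0219164.
Running total after k=1: 74.2136.
k=2: B_{4}/(4)! × [f^{(3)}(15) − f^{(3)}(7)] = −1/720 × (0.00112758 − 0.00148217) = 4.92475e-07.
Running total after k=2: 74.2136.
k=3: B_{6}/(6)! × [f^{(5)}(15) − f^{(5)}(7)] = 1/30240 × (1.24168e-06 − 1.58218e-06) = -1.12598e-11.

S_3 ≈ 74.2136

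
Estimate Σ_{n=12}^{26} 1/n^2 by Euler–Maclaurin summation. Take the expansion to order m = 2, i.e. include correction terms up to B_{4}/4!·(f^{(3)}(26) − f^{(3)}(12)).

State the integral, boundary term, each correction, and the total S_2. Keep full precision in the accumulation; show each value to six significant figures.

S_2 ≈ 0.0491705

Integral: ∫_12^26 1/x^2 dx = 0.0448718.
Boundary: ½(f(12) + f(26)) = ½(0.00694444 + 0.00147929) = 0.00421187.
Integral + boundary = 0.0490837.
k=1: B_{2}/(2)! × [f^{(1)}(26) − f^{(1)}(12)] = 1/12 × (-0.000113792 − (-0.00115741)) = 8.69680e-05.
Partial sum through k=1: 0.0491706.
k=2: B_{4}/(4)! × [f^{(3)}(26) − f^{(3)}(12)] = −1/720 × (-2.01997e-06 − (-9.64506e-05)) = -1.31154e-07.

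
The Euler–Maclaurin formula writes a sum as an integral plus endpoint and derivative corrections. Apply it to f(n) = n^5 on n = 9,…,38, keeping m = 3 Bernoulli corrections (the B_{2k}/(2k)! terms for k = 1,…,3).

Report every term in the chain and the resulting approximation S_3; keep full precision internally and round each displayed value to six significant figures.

∫_9^38 x^5 dx evaluates to 5.01734e+08.
Endpoint term: (f(9) + f(38))/2 = (59049.0 + 7.92352e+07)/2 = 3.96471e+07.
So far: 5.41381e+08.
Order-1 term: 1/12 · (1.04257e+07 − 32805.0) = 866073.
After k=1: 5.42247e+08.
Order-2 term: −1/720 · (86640.0 − 4860.00) = -113.583.
After k=2: 5.42247e+08.
Order-3 term: 1/30240 · (120.000 − 120.000) = 0.00000.

S_3 ≈ 5.42247e+08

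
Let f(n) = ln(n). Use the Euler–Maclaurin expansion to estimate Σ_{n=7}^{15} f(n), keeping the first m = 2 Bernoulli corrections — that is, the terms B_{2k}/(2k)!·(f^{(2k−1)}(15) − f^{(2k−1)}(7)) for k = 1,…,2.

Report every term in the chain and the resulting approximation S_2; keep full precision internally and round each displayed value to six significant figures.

∫_7^15 ln(x) dx evaluates to 18.9994.
½[f(7) + f(15)] = ½[1.94591 + 2.70805] = 2.32698.
Running total after boundary: 21.3264.
Correction k=1: B_{2}/2! · (f^{(1)}(15) − f^{(1)}(7)) = 1/12 · (0.0666667 − 0.142857) = -0.00634921.
Running total after k=1: 21.3200.
Correction k=2: B_{4}/4! · (f^{(3)}(15) − f^{(3)}(7)) = −1/720 · (0.000592593 − 0.00583090) = 7.27543e-06.

S_2 ≈ 21.3200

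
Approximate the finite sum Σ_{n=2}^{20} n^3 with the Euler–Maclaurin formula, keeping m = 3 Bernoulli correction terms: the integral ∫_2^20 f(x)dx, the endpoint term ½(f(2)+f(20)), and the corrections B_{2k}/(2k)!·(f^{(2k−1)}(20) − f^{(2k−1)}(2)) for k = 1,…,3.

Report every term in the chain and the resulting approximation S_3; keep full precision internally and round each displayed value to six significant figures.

S_3 ≈ 44099.0

The integral term ∫_2^20 x^3 dx = 39996.0.
Endpoint term: (f(2) + f(20))/2 = (8.00000 + 8000.00)/2 = 4004.00.
Running total after boundary: 44000.0.
Correction k=1: B_{2}/2! · (f^{(1)}(20) − f^{(1)}(2)) = 1/12 · (1200.00 − 12.0000) = 99.0000.
Running total after k=1: 44099.0.
Correction k=2: B_{4}/4! · (f^{(3)}(20) − f^{(3)}(2)) = −1/720 · (6.00000 − 6.00000) = 0.00000.
Running total after k=2: 44099.0.
Correction k=3: B_{6}/6! · (f^{(5)}(20) − f^{(5)}(2)) = 1/30240 · (0.00000 − 0.00000) = 0.00000.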